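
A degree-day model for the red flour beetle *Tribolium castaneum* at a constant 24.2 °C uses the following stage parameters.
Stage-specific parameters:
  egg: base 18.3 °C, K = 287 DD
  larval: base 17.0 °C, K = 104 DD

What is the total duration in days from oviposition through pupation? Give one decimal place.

egg: 287 / (24.2 − 18.3) = 287 / 5.9 = 48.644 d.
larval: 104 / (24.2 − 17.0) = 104 / 7.2 = 14.444 d.
Sum = 63.089 ≈ 63.1 days.

63.1 days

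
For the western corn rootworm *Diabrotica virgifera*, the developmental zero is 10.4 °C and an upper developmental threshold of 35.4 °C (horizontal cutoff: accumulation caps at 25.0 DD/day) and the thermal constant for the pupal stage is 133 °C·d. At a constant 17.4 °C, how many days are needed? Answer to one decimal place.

19.0 days

Daily accumulation = 17.4 − 10.4 = 7.0 DD/day.
Duration = 133 / 7.0 = 19.000 ≈ 19.0 days.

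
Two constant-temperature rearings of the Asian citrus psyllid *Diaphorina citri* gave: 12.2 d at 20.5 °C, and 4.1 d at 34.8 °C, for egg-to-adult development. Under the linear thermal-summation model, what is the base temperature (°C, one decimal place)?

Equal thermal constants: D₁(T₁ − T_b) = D₂(T₂ − T_b).
12.2·(20.5 − T_b) = 4.1·(34.8 − T_b)
T_b = (12.2·20.5 − 4.1·34.8) / (12.2 − 4.1) = 107.42 / 8.1 = 13.262 °C ≈ 13.3 °C.

13.3 °C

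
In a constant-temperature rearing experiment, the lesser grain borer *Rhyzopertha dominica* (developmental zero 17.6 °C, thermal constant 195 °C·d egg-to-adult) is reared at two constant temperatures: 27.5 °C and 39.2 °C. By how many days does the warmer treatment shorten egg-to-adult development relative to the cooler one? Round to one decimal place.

At 27.5 °C: 195 / (27.5 − 17.6) = 195 / 9.9 = 19.697 d.
At 39.2 °C: 195 / (39.2 − 17.6) = 195 / 21.6 = 9.028 d.
Difference = |19.697 − 9.028| = 10.669 ≈ 10.7 days.

10.7 days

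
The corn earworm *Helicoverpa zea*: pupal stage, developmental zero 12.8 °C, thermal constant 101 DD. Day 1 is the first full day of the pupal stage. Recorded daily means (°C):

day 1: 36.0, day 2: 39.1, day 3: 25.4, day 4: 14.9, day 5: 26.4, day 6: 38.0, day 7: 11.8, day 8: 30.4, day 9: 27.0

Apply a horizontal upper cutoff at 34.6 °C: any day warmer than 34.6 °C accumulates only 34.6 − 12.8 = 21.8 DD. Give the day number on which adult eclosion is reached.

Daily DD above 12.8 °C (capped at 21.8): 21.8, 21.8, 12.6, 2.1, 13.6, 21.8, 0.0, 17.6, 14.2.
Cumulative: 21.8, 43.6, 56.2, 58.3, 71.9, 93.7, 93.7, 111.3, 125.5.
The total first reaches 101 DD on day 8.

day 8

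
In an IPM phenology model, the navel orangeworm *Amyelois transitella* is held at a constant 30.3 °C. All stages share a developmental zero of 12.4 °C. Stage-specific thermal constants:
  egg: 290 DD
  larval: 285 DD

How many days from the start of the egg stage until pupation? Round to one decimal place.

32.1 days

Daily accumulation at 30.3 °C = 30.3 − 12.4 = 17.9 DD/day.
Total K = 290 + 285 = 575 DD.
Total duration = 575 / 17.9 = 32.123 ≈ 32.1 days.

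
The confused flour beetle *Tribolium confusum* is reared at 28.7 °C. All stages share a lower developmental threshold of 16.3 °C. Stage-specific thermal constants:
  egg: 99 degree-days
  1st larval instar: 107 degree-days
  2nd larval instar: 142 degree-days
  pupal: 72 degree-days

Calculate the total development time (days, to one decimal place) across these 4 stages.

33.9 days

Daily accumulation at 28.7 °C = 28.7 − 16.3 = 12.4 DD/day.
Total K = 99 + 107 + 142 + 72 = 420 DD.
Total duration = 420 / 12.4 = 33.871 ≈ 33.9 days.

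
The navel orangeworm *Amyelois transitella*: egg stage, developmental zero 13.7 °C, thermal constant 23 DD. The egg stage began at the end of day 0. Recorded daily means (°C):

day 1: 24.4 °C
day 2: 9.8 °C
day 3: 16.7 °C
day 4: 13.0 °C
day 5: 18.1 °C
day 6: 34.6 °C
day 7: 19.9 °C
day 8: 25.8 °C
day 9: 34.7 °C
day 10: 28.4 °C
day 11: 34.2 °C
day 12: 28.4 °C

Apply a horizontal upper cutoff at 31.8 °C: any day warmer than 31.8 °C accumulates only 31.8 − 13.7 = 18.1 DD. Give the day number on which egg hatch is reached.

day 6

Daily DD above 13.7 °C (capped at 18.1): 10.7, 0.0, 3.0, 0.0, 4.4, 18.1, 6.2, 12.1, 18.1, 14.7, 18.1, 14.7.
Cumulative: 10.7, 10.7, 13.7, 13.7, 18.1, 36.2, 42.4, 54.5, 72.6, 87.3, 105.4, 120.1.
The total first reaches 23 DD on day 6.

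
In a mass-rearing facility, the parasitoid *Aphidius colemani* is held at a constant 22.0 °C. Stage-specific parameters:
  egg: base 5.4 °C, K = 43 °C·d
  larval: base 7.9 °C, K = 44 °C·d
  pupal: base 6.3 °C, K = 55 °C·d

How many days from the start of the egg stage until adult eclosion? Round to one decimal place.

9.2 days

egg: 43 / (22.0 − 5.4) = 43 / 16.6 = 2.590 d.
larval: 44 / (22.0 − 7.9) = 44 / 14.1 = 3.121 d.
pupal: 55 / (22.0 − 6.3) = 55 / 15.7 = 3.503 d.
Sum = 9.214 ≈ 9.2 days.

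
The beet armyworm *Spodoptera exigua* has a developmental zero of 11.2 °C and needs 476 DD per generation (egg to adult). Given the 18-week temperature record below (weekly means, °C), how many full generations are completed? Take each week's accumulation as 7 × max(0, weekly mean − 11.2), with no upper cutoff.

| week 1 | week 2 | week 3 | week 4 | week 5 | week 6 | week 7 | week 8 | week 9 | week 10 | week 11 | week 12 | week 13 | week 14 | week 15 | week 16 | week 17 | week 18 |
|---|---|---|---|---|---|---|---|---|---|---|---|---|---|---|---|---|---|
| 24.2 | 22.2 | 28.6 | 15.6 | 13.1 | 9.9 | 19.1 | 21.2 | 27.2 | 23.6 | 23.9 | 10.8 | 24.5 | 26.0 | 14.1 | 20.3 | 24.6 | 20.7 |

Weekly DD (7 × max(0, T̄ − 11.2)): 91.0, 77.0, 121.8, 30.8, 13.3, 0.0, 55.3, 70.0, 112.0, 86.8, 88.9, 0.0, 93.1, 103.6, 20.3, 63.7, 93.8, 66.5.
Season total = 1187.9 DD.
Complete generations = ⌊1187.9 / 476⌋ = 2.

2 generations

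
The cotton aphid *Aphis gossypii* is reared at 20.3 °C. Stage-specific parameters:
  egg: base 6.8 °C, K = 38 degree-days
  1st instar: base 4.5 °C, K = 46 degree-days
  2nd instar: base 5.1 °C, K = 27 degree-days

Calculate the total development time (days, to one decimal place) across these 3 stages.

7.5 days

egg: 38 / (20.3 − 6.8) = 38 / 13.5 = 2.815 d.
1st instar: 46 / (20.3 − 4.5) = 46 / 15.8 = 2.911 d.
2nd instar: 27 / (20.3 − 5.1) = 27 / 15.2 = 1.776 d.
Sum = 7.503 ≈ 7.5 days.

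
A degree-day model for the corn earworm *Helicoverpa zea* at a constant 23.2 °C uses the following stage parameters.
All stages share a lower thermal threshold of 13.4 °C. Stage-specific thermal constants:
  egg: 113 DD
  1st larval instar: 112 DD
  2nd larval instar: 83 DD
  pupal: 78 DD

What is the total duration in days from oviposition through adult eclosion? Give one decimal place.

39.4 days

Daily accumulation at 23.2 °C = 23.2 − 13.4 = 9.8 DD/day.
Total K = 113 + 112 + 83 + 78 = 386 DD.
Total duration = 386 / 9.8 = 39.388 ≈ 39.4 days.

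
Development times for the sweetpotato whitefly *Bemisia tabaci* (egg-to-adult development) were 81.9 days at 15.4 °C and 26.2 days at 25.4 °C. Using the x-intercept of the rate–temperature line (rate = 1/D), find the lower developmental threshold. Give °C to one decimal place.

10.7 °C

Linear rate model ⇒ the product D·(T − T_b) is constant across temperatures.
81.9·(15.4 − T_b) = 26.2·(25.4 − T_b)
T_b = (81.9·15.4 − 26.2·25.4) / (81.9 − 26.2) = 595.78 / 55.7 = 10.696 °C ≈ 10.7 °C.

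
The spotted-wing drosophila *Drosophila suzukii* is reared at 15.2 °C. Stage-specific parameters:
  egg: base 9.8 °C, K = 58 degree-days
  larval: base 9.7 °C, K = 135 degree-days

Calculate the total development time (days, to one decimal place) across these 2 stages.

egg: 58 / (15.2 − 9.8) = 58 / 5.4 = 10.741 d.
larval: 135 / (15.2 − 9.7) = 135 / 5.5 = 24.545 d.
Sum = 35.286 ≈ 35.3 days.

35.3 days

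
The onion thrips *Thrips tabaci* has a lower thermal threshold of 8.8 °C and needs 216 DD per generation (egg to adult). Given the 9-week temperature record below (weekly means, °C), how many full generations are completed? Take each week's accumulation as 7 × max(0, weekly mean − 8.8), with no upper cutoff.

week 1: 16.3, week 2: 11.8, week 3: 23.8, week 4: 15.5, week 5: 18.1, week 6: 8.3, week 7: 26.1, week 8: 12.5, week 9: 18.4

Weekly DD (7 × max(0, T̄ − 8.8)): 52.5, 21.0, 105.0, 46.9, 65.1, 0.0, 121.1, 25.9, 67.2.
Season total = 504.7 DD.
Complete generations = ⌊504.7 / 216⌋ = 2.

2 generations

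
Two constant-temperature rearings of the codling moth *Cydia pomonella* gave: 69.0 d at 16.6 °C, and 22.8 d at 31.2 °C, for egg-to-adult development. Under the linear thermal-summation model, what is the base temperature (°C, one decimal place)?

Linear rate model ⇒ the product D·(T − T_b) is constant across temperatures.
69.0·(16.6 − T_b) = 22.8·(31.2 − T_b)
T_b = (69.0·16.6 − 22.8·31.2) / (69.0 − 22.8) = 434.04 / 46.2 = 9.395 °C ≈ 9.4 °C.

9.4 °C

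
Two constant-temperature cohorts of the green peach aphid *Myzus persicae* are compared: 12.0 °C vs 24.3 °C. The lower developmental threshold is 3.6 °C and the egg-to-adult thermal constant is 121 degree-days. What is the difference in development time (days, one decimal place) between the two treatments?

8.6 days

At 12.0 °C: 121 / (12.0 − 3.6) = 121 / 8.4 = 14.405 d.
At 24.3 °C: 121 / (24.3 − 3.6) = 121 / 20.7 = 5.845 d.
Difference = |14.405 − 5.845| = 8.559 ≈ 8.6 days.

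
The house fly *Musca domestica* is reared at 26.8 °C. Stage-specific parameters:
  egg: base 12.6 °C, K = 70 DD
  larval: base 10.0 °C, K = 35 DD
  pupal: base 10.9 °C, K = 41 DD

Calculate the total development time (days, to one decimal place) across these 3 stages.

egg: 70 / (26.8 − 12.6) = 70 / 14.2 = 4.930 d.
larval: 35 / (26.8 − 10.0) = 35 / 16.8 = 2.083 d.
pupal: 41 / (26.8 − 10.9) = 41 / 15.9 = 2.579 d.
Sum = 9.592 ≈ 9.6 days.

9.6 days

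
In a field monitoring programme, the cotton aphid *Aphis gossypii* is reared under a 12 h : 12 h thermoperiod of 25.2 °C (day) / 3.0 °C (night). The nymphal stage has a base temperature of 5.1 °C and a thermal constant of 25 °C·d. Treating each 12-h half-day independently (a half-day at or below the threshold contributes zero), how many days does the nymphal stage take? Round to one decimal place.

Day half: max(0, 25.2 − 5.1) × 0.5 = 20.1 × 0.5 = 10.05 DD.
Night half: max(0, 3.0 − 5.1) × 0.5 = 0.0 × 0.5 = 0.00 DD.
Per 24 h: 10.05 DD/day.
Duration = 25 / 10.05 = 2.488 ≈ 2.5 days.

2.5 days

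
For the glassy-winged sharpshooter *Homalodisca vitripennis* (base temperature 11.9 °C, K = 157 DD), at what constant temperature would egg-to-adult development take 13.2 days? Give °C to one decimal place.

Required daily accumulation = 157 / 13.2 = 11.894 DD/day.
T = T_base + 11.894 = 11.9 + 11.894 = 23.794 ≈ 23.8 °C.

23.8 °C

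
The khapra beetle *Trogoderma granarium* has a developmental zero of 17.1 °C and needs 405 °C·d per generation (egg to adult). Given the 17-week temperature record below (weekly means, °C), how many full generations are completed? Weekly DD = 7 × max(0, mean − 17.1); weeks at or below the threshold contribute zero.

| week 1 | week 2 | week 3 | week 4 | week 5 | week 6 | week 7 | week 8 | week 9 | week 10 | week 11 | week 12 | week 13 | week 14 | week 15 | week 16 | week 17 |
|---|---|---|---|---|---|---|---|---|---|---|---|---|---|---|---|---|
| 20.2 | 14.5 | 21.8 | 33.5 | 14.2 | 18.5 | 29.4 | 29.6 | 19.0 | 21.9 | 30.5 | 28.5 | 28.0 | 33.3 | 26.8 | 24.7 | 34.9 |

Weekly DD (7 × max(0, T̄ − 17.1)): 21.7, 0.0, 32.9, 114.8, 0.0, 9.8, 86.1, 87.5, 13.3, 33.6, 93.8, 79.8, 76.3, 113.4, 67.9, 53.2, 124.6.
Season total = 1008.7 DD.
Complete generations = ⌊1008.7 / 405⌋ = 2.

2 generations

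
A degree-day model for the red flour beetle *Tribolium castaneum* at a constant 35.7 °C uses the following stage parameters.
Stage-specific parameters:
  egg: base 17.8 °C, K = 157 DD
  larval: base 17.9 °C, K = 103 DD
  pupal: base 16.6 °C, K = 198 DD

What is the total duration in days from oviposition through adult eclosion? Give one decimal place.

24.9 days

egg: 157 / (35.7 − 17.8) = 157 / 17.9 = 8.771 d.
larval: 103 / (35.7 − 17.9) = 103 / 17.8 = 5.787 d.
pupal: 198 / (35.7 − 16.6) = 198 / 19.1 = 10.366 d.
Sum = 24.924 ≈ 24.9 days.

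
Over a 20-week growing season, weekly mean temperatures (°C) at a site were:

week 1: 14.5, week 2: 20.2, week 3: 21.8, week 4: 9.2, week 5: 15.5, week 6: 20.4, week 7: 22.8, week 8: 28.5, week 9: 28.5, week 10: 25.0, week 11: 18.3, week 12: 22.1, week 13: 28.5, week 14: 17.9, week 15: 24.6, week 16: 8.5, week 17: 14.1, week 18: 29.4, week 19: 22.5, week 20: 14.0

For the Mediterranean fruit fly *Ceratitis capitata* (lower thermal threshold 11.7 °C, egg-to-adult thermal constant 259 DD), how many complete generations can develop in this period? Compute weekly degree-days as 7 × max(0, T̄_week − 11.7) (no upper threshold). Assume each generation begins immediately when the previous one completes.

Weekly DD (7 × max(0, T̄ − 11.7)): 19.6, 59.5, 70.7, 0.0, 26.6, 60.9, 77.7, 117.6, 117.6, 93.1, 46.2, 72.8, 117.6, 43.4, 90.3, 0.0, 16.8, 123.9, 75.6, 16.1.
Season total = 1246.0 DD.
Complete generations = ⌊1246.0 / 259⌋ = 4.

4 generations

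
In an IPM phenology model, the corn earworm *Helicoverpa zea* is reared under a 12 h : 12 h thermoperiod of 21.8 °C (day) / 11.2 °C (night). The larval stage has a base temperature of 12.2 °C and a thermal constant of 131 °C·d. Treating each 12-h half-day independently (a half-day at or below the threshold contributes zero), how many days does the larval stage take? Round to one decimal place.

Day half: max(0, 21.8 − 12.2) × 0.5 = 9.6 × 0.5 = 4.80 DD.
Night half: max(0, 11.2 − 12.2) × 0.5 = 0.0 × 0.5 = 0.00 DD.
Per 24 h: 4.80 DD/day.
Duration = 131 / 4.80 = 27.292 ≈ 27.3 days.

27.3 days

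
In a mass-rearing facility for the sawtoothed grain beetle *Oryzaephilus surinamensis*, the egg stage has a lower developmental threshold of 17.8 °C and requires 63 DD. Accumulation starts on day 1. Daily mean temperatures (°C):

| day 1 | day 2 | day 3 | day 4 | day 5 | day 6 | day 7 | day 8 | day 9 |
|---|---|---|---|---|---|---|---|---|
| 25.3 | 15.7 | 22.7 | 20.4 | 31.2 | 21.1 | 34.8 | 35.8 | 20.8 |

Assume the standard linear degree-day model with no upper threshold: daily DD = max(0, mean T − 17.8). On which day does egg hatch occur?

Daily DD above 17.8 °C: 7.5, 0.0, 4.9, 2.6, 13.4, 3.3, 17.0, 18.0, 3.0.
Cumulative: 7.5, 7.5, 12.4, 15.0, 28.4, 31.7, 48.7, 66.7, 69.7.
The total first reaches 63 DD on day 8.

day 8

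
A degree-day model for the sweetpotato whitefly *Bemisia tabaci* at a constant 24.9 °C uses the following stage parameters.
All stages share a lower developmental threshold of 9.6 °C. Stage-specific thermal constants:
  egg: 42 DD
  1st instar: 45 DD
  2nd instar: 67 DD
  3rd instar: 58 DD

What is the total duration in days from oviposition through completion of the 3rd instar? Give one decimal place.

Daily accumulation at 24.9 °C = 24.9 − 9.6 = 15.3 DD/day.
Total K = 42 + 45 + 67 + 58 = 212 DD.
Total duration = 212 / 15.3 = 13.856 ≈ 13.9 days.

13.9 days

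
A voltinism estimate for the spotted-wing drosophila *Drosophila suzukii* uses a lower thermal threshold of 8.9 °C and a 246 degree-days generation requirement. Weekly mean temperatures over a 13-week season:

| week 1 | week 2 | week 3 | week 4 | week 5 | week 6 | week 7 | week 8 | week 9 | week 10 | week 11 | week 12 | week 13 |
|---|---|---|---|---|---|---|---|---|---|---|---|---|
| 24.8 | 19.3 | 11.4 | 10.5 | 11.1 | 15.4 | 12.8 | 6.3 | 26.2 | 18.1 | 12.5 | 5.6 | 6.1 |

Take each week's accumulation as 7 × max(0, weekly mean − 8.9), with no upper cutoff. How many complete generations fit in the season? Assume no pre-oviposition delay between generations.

Weekly DD (7 × max(0, T̄ − 8.9)): 111.3, 72.8, 17.5, 11.2, 15.4, 45.5, 27.3, 0.0, 121.1, 64.4, 25.2, 0.0, 0.0.
Season total = 511.7 DD.
Complete generations = ⌊511.7 / 246⌋ = 2.

2 generations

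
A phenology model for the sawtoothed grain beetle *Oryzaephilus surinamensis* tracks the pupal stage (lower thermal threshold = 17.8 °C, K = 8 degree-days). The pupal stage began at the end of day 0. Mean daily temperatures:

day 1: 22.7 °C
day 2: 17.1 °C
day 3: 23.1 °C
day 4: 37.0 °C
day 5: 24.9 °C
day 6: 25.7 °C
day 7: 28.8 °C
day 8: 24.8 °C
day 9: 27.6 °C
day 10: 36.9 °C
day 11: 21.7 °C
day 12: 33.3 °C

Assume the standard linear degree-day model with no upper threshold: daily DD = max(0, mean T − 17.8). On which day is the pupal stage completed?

day 3

Daily DD above 17.8 °C: 4.9, 0.0, 5.3, 19.2, 7.1, 7.9, 11.0, 7.0, 9.8, 19.1, 3.9, 15.5.
Cumulative: 4.9, 4.9, 10.2, 29.4, 36.5, 44.4, 55.4, 62.4, 72.2, 91.3, 95.2, 110.7.
The total first reaches 8 DD on day 3.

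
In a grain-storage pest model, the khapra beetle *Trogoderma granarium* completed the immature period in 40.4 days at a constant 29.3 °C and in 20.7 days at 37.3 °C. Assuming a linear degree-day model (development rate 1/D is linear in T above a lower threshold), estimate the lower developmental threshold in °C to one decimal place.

Equal thermal constants: D₁(T₁ − T_b) = D₂(T₂ − T_b).
40.4·(29.3 − T_b) = 20.7·(37.3 − T_b)
T_b = (40.4·29.3 − 20.7·37.3) / (40.4 − 20.7) = 411.61 / 19.7 = 20.894 °C ≈ 20.9 °C.

20.9 °C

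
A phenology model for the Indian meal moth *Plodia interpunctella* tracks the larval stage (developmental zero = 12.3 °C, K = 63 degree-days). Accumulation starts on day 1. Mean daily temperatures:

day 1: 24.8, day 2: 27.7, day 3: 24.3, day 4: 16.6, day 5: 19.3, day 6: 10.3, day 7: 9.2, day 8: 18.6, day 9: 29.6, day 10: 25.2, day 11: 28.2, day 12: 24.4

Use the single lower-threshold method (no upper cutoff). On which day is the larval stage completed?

Daily DD above 12.3 °C: 12.5, 15.4, 12.0, 4.3, 7.0, 0.0, 0.0, 6.3, 17.3, 12.9, 15.9, 12.1.
Cumulative: 12.5, 27.9, 39.9, 44.2, 51.2, 51.2, 51.2, 57.5, 74.8, 87.7, 103.6, 115.7.
The total first reaches 63 DD on day 9.

day 9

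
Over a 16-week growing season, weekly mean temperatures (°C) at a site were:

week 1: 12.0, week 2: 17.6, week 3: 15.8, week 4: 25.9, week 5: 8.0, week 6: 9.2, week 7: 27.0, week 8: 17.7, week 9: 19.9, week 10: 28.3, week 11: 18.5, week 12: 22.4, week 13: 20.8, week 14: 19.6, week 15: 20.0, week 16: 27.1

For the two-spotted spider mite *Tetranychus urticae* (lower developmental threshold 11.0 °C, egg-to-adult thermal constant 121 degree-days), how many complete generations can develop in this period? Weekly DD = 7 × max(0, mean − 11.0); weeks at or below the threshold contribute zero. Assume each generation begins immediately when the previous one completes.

Weekly DD (7 × max(0, T̄ − 11.0)): 7.0, 46.2, 33.6, 104.3, 0.0, 0.0, 112.0, 46.9, 62.3, 121.1, 52.5, 79.8, 68.6, 60.2, 63.0, 112.7.
Season total = 970.2 DD.
Complete generations = ⌊970.2 / 121⌋ = 8.

8 generations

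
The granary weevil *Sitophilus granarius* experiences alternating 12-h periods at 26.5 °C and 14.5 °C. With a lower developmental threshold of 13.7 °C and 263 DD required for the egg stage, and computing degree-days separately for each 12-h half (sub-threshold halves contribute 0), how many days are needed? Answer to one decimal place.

38.7 days

Day half: max(0, 26.5 − 13.7) × 0.5 = 12.8 × 0.5 = 6.40 DD.
Night half: max(0, 14.5 − 13.7) × 0.5 = 0.8 × 0.5 = 0.40 DD.
Per 24 h: 6.80 DD/day.
Duration = 263 / 6.80 = 38.676 ≈ 38.7 days.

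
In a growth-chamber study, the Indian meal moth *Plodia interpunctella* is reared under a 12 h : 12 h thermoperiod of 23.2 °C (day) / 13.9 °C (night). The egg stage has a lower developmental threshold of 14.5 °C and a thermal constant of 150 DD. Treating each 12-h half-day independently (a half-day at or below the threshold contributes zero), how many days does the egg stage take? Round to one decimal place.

34.5 days

Day half: max(0, 23.2 − 14.5) × 0.5 = 8.7 × 0.5 = 4.35 DD.
Night half: max(0, 13.9 − 14.5) × 0.5 = 0.0 × 0.5 = 0.00 DD.
Per 24 h: 4.35 DD/day.
Duration = 150 / 4.35 = 34.483 ≈ 34.5 days.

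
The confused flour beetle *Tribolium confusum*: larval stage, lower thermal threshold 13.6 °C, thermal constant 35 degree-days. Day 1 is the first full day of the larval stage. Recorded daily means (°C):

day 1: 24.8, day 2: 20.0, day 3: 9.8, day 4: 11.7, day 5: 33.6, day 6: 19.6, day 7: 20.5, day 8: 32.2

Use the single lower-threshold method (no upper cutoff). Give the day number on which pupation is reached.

Daily DD above 13.6 °C: 11.2, 6.4, 0.0, 0.0, 20.0, 6.0, 6.9, 18.6.
Cumulative: 11.2, 17.6, 17.6, 17.6, 37.6, 43.6, 50.5, 69.1.
The total first reaches 35 DD on day 5.

day 5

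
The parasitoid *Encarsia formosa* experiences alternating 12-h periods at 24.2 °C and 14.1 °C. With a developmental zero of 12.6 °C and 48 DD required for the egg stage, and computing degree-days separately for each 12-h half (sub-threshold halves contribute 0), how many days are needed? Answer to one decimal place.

Day half: max(0, 24.2 − 12.6) × 0.5 = 11.6 × 0.5 = 5.80 DD.
Night half: max(0, 14.1 − 12.6) × 0.5 = 1.5 × 0.5 = 0.75 DD.
Per 24 h: 6.55 DD/day.
Duration = 48 / 6.55 = 7.328 ≈ 7.3 days.

7.3 days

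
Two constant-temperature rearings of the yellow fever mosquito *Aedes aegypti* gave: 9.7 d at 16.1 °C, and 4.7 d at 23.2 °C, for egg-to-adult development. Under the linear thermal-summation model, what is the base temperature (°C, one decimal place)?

Equal thermal constants: D₁(T₁ − T_b) = D₂(T₂ − T_b).
9.7·(16.1 − T_b) = 4.7·(23.2 − T_b)
T_b = (9.7·16.1 − 4.7·23.2) / (9.7 − 4.7) = 47.13 / 5.0 = 9.426 °C ≈ 9.4 °C.

9.4 °C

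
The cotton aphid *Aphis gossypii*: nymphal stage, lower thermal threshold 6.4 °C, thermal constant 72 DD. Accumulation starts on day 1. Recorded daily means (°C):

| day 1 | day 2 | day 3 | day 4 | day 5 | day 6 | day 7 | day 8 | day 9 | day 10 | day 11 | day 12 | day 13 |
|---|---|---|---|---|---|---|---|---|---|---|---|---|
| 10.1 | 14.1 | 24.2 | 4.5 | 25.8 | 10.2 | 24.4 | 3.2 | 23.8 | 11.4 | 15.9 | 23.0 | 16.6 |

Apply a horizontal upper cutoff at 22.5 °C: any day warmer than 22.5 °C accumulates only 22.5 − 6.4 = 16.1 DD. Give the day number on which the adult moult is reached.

Daily DD above 6.4 °C (capped at 16.1): 3.7, 7.7, 16.1, 0.0, 16.1, 3.8, 16.1, 0.0, 16.1, 5.0, 9.5, 16.1, 10.2.
Cumulative: 3.7, 11.4, 27.5, 27.5, 43.6, 47.4, 63.5, 63.5, 79.6, 84.6, 94.1, 110.2, 120.4.
The total first reaches 72 DD on day 9.

day 9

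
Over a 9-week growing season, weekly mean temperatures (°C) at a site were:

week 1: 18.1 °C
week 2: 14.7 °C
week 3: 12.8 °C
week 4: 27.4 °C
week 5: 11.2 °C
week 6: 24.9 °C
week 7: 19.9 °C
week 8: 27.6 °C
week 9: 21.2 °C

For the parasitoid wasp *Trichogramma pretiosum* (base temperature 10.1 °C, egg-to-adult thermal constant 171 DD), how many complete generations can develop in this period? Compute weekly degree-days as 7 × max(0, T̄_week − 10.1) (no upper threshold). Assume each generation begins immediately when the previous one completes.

Weekly DD (7 × max(0, T̄ − 10.1)): 56.0, 32.2, 18.9, 121.1, 7.7, 103.6, 68.6, 122.5, 77.7.
Season total = 608.3 DD.
Complete generations = ⌊608.3 / 171⌋ = 3.

3 generations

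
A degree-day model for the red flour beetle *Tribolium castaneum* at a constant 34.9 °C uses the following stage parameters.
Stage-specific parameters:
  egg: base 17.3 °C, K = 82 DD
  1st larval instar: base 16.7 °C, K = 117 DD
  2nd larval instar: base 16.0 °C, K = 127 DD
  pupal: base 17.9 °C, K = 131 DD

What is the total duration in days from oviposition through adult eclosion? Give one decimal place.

egg: 82 / (34.9 − 17.3) = 82 / 17.6 = 4.659 d.
1st larval instar: 117 / (34.9 − 16.7) = 117 / 18.2 = 6.429 d.
2nd larval instar: 127 / (34.9 − 16.0) = 127 / 18.9 = 6.720 d.
pupal: 131 / (34.9 − 17.9) = 131 / 17.0 = 7.706 d.
Sum = 25.513 ≈ 25.5 days.

25.5 days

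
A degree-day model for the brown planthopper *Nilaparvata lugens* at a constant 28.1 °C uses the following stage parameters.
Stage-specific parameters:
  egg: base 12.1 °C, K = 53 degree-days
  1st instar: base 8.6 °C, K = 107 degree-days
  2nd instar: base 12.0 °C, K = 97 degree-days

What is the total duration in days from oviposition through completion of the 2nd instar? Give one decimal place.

14.8 days

egg: 53 / (28.1 − 12.1) = 53 / 16.0 = 3.312 d.
1st instar: 107 / (28.1 − 8.6) = 107 / 19.5 = 5.487 d.
2nd instar: 97 / (28.1 − 12.0) = 97 / 16.1 = 6.025 d.
Sum = 14.825 ≈ 14.8 days.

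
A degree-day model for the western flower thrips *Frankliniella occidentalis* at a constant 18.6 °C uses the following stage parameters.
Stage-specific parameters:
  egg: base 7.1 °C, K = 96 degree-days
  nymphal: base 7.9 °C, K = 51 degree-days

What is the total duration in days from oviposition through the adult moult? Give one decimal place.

13.1 days

egg: 96 / (18.6 − 7.1) = 96 / 11.5 = 8.348 d.
nymphal: 51 / (18.6 − 7.9) = 51 / 10.7 = 4.766 d.
Sum = 13.114 ≈ 13.1 days.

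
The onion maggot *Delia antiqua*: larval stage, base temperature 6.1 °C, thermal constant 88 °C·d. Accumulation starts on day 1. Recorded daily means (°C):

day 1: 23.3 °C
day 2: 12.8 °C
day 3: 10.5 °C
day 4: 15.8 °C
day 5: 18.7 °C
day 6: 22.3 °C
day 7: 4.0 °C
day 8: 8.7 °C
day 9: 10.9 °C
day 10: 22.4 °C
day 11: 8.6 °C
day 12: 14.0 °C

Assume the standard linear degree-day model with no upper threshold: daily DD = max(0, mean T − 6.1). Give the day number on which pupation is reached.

Daily DD above 6.1 °C: 17.2, 6.7, 4.4, 9.7, 12.6, 16.2, 0.0, 2.6, 4.8, 16.3, 2.5, 7.9.
Cumulative: 17.2, 23.9, 28.3, 38.0, 50.6, 66.8, 66.8, 69.4, 74.2, 90.5, 93.0, 100.9.
The total first reaches 88 DD on day 10.

day 10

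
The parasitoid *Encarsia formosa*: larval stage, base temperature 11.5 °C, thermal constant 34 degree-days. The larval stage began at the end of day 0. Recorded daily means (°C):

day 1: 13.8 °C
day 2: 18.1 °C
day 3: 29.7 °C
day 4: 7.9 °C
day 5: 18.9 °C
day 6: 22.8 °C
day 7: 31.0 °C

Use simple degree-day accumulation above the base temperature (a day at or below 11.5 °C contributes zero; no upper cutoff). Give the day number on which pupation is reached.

Daily DD above 11.5 °C: 2.3, 6.6, 18.2, 0.0, 7.4, 11.3, 19.5.
Cumulative: 2.3, 8.9, 27.1, 27.1, 34.5, 45.8, 65.3.
The total first reaches 34 DD on day 5.

day 5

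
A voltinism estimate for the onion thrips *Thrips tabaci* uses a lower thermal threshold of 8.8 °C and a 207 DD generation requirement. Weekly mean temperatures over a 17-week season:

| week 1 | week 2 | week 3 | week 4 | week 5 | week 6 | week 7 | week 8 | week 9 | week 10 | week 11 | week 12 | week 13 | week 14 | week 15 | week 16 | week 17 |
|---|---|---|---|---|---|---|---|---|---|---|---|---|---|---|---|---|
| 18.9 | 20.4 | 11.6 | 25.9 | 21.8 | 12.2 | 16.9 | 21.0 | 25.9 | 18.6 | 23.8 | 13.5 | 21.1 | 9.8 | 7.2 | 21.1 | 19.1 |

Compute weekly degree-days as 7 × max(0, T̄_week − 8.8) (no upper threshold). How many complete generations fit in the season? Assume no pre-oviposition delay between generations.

5 generations

Weekly DD (7 × max(0, T̄ − 8.8)): 70.7, 81.2, 19.6, 119.7, 91.0, 23.8, 56.7, 85.4, 119.7, 68.6, 105.0, 32.9, 86.1, 7.0, 0.0, 86.1, 72.1.
Season total = 1125.6 DD.
Complete generations = ⌊1125.6 / 207⌋ = 5.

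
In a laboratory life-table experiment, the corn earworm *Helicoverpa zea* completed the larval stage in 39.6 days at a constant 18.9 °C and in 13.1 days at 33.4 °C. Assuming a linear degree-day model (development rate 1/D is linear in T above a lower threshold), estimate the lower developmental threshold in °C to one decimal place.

11.7 °C

Under the model K = D·(T − T_b), so D₁·(T₁ − T_b) = D₂·(T₂ − T_b).
39.6·(18.9 − T_b) = 13.1·(33.4 − T_b)
T_b = (39.6·18.9 − 13.1·33.4) / (39.6 − 13.1) = 310.90 / 26.5 = 11.732 °C ≈ 11.7 °C.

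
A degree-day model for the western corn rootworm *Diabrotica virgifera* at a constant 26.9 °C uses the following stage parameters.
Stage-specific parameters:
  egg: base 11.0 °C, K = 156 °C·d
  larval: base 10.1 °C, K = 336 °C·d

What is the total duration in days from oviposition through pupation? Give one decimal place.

29.8 days

egg: 156 / (26.9 − 11.0) = 156 / 15.9 = 9.811 d.
larval: 336 / (26.9 − 10.1) = 336 / 16.8 = 20.000 d.
Sum = 29.811 ≈ 29.8 days.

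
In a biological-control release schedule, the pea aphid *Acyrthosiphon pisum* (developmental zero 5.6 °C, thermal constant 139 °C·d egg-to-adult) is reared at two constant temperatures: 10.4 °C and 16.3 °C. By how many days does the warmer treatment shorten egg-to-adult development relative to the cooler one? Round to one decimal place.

At 10.4 °C: 139 / (10.4 − 5.6) = 139 / 4.8 = 28.958 d.
At 16.3 °C: 139 / (16.3 − 5.6) = 139 / 10.7 = 12.991 d.
Difference = |28.958 − 12.991| = 15.968 ≈ 16.0 days.

16.0 days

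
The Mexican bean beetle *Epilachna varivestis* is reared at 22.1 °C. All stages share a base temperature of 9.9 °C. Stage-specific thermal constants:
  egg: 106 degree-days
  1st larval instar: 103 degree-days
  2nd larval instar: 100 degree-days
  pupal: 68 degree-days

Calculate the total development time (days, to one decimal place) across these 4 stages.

30.9 days

Daily accumulation at 22.1 °C = 22.1 − 9.9 = 12.2 DD/day.
Total K = 106 + 103 + 100 + 68 = 377 DD.
Total duration = 377 / 12.2 = 30.902 ≈ 30.9 days.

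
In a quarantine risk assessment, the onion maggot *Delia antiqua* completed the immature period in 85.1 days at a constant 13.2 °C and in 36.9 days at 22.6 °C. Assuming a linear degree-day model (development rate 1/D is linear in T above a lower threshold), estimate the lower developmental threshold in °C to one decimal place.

Linear rate model ⇒ the product D·(T − T_b) is constant across temperatures.
85.1·(13.2 − T_b) = 36.9·(22.6 − T_b)
T_b = (85.1·13.2 − 36.9·22.6) / (85.1 − 36.9) = 289.38 / 48.2 = 6.004 °C ≈ 6.0 °C.

6.0 °C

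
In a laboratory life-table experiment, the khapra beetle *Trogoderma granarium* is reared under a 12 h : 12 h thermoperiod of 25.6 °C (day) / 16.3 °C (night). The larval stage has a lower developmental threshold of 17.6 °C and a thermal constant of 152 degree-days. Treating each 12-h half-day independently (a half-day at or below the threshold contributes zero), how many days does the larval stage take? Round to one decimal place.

Day half: max(0, 25.6 − 17.6) × 0.5 = 8.0 × 0.5 = 4.00 DD.
Night half: max(0, 16.3 − 17.6) × 0.5 = 0.0 × 0.5 = 0.00 DD.
Per 24 h: 4.00 DD/day.
Duration = 152 / 4.00 = 38.000 ≈ 38.0 days.

38.0 days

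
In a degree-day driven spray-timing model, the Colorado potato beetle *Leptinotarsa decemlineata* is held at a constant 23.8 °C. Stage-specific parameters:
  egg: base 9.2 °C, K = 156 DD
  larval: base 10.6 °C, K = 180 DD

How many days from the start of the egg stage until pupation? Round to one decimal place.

24.3 days

egg: 156 / (23.8 − 9.2) = 156 / 14.6 = 10.685 d.
larval: 180 / (23.8 − 10.6) = 180 / 13.2 = 13.636 d.
Sum = 24.321 ≈ 24.3 days.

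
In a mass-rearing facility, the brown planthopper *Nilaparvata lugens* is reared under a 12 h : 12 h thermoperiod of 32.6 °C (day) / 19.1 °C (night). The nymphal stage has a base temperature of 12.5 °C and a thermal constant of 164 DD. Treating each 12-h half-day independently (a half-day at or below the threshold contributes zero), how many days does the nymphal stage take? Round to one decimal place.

12.3 days

Day half: max(0, 32.6 − 12.5) × 0.5 = 20.1 × 0.5 = 10.05 DD.
Night half: max(0, 19.1 − 12.5) × 0.5 = 6.6 × 0.5 = 3.30 DD.
Per 24 h: 13.35 DD/day.
Duration = 164 / 13.35 = 12.285 ≈ 12.3 days.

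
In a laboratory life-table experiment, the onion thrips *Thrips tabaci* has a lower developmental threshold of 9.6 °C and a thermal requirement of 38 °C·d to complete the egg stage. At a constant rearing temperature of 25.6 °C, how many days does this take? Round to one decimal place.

2.4 days

Daily accumulation = 25.6 − 9.6 = 16.0 DD/day.
Duration = 38 / 16.0 = 2.375 ≈ 2.4 days.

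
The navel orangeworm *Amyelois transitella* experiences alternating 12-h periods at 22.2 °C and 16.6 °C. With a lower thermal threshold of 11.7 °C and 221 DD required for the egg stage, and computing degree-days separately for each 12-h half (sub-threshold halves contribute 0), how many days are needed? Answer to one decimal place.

Day half: max(0, 22.2 − 11.7) × 0.5 = 10.5 × 0.5 = 5.25 DD.
Night half: max(0, 16.6 − 11.7) × 0.5 = 4.9 × 0.5 = 2.45 DD.
Per 24 h: 7.70 DD/day.
Duration = 221 / 7.70 = 28.701 ≈ 28.7 days.

28.7 days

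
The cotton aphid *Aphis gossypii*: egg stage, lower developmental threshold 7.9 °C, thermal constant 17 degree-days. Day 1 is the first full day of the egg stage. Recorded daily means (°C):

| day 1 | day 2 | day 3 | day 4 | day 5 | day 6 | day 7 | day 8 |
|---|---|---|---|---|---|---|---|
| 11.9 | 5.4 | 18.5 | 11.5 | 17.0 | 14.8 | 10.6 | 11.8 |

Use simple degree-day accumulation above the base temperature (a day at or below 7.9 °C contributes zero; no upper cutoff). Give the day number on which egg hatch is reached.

day 4

Daily DD above 7.9 °C: 4.0, 0.0, 10.6, 3.6, 9.1, 6.9, 2.7, 3.9.
Cumulative: 4.0, 4.0, 14.6, 18.2, 27.3, 34.2, 36.9, 40.8.
The total first reaches 17 DD on day 4.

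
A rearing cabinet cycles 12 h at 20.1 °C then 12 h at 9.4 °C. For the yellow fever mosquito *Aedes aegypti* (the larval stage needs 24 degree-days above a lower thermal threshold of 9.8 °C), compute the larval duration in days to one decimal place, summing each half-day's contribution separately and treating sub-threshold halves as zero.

Day half: max(0, 20.1 − 9.8) × 0.5 = 10.3 × 0.5 = 5.15 DD.
Night half: max(0, 9.4 − 9.8) × 0.5 = 0.0 × 0.5 = 0.00 DD.
Per 24 h: 5.15 DD/day.
Duration = 24 / 5.15 = 4.660 ≈ 4.7 days.

4.7 days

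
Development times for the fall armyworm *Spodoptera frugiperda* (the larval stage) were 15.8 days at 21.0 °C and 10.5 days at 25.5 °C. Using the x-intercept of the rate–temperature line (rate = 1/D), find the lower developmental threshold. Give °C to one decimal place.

Under the model K = D·(T − T_b), so D₁·(T₁ − T_b) = D₂·(T₂ − T_b).
15.8·(21.0 − T_b) = 10.5·(25.5 − T_b)
T_b = (15.8·21.0 − 10.5·25.5) / (15.8 − 10.5) = 64.05 / 5.3 = 12.085 °C ≈ 12.1 °C.

12.1 °C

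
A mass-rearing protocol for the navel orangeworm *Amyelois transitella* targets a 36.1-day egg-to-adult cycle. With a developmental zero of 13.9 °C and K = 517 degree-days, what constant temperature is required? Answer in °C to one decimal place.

Required daily accumulation = 517 / 36.1 = 14.321 DD/day.
T = T_base + 14.321 = 13.9 + 14.321 = 28.221 ≈ 28.2 °C.

28.2 °C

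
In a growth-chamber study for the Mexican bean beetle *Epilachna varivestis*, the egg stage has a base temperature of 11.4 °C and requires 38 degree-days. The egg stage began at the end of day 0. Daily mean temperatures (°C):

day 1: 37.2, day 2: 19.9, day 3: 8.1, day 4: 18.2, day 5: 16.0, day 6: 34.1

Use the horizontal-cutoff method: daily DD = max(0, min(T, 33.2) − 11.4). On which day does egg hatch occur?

Daily DD above 11.4 °C (capped at 21.8): 21.8, 8.5, 0.0, 6.8, 4.6, 21.8.
Cumulative: 21.8, 30.3, 30.3, 37.1, 41.7, 63.5.
The total first reaches 38 DD on day 5.

day 5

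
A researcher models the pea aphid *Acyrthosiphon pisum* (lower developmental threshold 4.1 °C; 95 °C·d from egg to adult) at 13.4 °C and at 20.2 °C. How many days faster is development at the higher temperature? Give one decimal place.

At 13.4 °C: 95 / (13.4 − 4.1) = 95 / 9.3 = 10.215 d.
At 20.2 °C: 95 / (20.2 − 4.1) = 95 / 16.1 = 5.901 d.
Difference = |10.215 − 5.901| = 4.314 ≈ 4.3 days.

4.3 days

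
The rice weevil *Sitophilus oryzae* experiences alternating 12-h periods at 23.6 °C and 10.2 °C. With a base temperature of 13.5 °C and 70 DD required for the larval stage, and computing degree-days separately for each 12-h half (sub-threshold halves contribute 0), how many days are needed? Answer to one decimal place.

Day half: max(0, 23.6 − 13.5) × 0.5 = 10.1 × 0.5 = 5.05 DD.
Night half: max(0, 10.2 − 13.5) × 0.5 = 0.0 × 0.5 = 0.00 DD.
Per 24 h: 5.05 DD/day.
Duration = 70 / 5.05 = 13.861 ≈ 13.9 days.

13.9 days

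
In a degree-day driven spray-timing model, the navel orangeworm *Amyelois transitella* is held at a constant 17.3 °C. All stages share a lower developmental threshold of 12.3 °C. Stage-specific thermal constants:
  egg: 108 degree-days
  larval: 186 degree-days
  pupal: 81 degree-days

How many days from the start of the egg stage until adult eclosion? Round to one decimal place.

75.0 days

Daily accumulation at 17.3 °C = 17.3 − 12.3 = 5.0 DD/day.
Total K = 108 + 186 + 81 = 375 DD.
Total duration = 375 / 5.0 = 75.000 ≈ 75.0 days.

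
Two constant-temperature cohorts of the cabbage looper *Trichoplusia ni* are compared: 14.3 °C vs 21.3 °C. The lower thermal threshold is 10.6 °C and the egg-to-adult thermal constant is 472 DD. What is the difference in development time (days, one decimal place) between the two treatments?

83.5 days

At 14.3 °C: 472 / (14.3 − 10.6) = 472 / 3.7 = 127.568 d.
At 21.3 °C: 472 / (21.3 − 10.6) = 472 / 10.7 = 44.112 d.
Difference = |127.568 − 44.112| = 83.455 ≈ 83.5 days.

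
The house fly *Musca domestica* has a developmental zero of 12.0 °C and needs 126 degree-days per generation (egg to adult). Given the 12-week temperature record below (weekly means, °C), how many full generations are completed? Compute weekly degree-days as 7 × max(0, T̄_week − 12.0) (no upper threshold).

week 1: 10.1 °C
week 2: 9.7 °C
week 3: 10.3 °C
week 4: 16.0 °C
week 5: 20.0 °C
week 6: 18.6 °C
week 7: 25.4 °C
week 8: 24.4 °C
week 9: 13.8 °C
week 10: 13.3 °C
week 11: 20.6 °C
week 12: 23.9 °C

3 generations

Weekly DD (7 × max(0, T̄ − 12.0)): 0.0, 0.0, 0.0, 28.0, 56.0, 46.2, 93.8, 86.8, 12.6, 9.1, 60.2, 83.3.
Season total = 476.0 DD.
Complete generations = ⌊476.0 / 126⌋ = 3.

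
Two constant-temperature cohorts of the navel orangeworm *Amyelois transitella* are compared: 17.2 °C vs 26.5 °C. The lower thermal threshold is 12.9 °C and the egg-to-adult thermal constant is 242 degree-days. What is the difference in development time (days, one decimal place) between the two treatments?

At 17.2 °C: 242 / (17.2 − 12.9) = 242 / 4.3 = 56.279 d.
At 26.5 °C: 242 / (26.5 − 12.9) = 242 / 13.6 = 17.794 d.
Difference = |56.279 − 17.794| = 38.485 ≈ 38.5 days.

38.5 days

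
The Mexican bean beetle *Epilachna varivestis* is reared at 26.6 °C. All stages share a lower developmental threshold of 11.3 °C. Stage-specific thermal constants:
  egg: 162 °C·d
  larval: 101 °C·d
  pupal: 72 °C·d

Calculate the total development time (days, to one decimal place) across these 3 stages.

Daily accumulation at 26.6 °C = 26.6 − 11.3 = 15.3 DD/day.
Total K = 162 + 101 + 72 = 335 DD.
Total duration = 335 / 15.3 = 21.895 ≈ 21.9 days.

21.9 days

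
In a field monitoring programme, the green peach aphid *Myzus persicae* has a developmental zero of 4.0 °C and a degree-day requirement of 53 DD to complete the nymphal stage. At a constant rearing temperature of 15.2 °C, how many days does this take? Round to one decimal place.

Daily accumulation = 15.2 − 4.0 = 11.2 DD/day.
Duration = 53 / 11.2 = 4.732 ≈ 4.7 days.

4.7 days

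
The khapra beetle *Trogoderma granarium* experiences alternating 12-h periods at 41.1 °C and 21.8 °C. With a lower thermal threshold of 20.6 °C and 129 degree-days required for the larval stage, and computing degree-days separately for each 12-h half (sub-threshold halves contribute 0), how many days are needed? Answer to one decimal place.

11.9 days

Day half: max(0, 41.1 − 20.6) × 0.5 = 20.5 × 0.5 = 10.25 DD.
Night half: max(0, 21.8 − 20.6) × 0.5 = 1.2 × 0.5 = 0.60 DD.
Per 24 h: 10.85 DD/day.
Duration = 129 / 10.85 = 11.889 ≈ 11.9 days.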